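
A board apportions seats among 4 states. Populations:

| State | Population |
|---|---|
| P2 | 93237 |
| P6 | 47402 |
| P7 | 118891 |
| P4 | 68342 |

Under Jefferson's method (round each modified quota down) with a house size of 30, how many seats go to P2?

9

Standard divisor 327872/30 ≈ 10929.067; standard quotas: P2 8.531, P6 4.337, P7 10.878, P4 6.253.
Rounding down gives 8, 4, 10, 6 = 28 seats, so the divisor must be adjusted.
With modified divisor 10100: modified quotas P2 9.231, P6 4.693, P7 11.771, P4 6.767.
Rounding down: P2 9, P6 4, P7 11, P4 6 (total 30).
P2 receives 9.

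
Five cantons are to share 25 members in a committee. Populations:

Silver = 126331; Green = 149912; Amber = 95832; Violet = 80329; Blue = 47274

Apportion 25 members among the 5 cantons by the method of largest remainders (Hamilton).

Silver 6; Green 8; Amber 5; Violet 4; Blue 2

Total 499678; standard divisor 499678/25 ≈ 19987.12.
Standard quotas: Silver 6.3206, Green 7.5004, Amber 4.7947, Violet 4.0190, Blue 2.3652.
Lower quotas: Silver 6, Green 7, Amber 4, Violet 4, Blue 2 (sum 23, leaving 2 seats).
Remainders in descending order: Amber 0.7947, Green 0.5004, Blue 0.3652, Silver 0.3206, Violet 0.0190.
The surplus seats go to Amber, Green.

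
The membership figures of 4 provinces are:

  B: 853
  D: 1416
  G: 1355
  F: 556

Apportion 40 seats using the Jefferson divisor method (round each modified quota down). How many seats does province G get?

13

Standard divisor 4180/40 ≈ 104.5; standard quotas: B 8.163, D 13.550, G 12.967, F 5.321.
Rounding down gives 8, 13, 12, 5 = 38 seats, so the divisor must be adjusted.
With modified divisor 100: modified quotas B 8.530, D 14.160, G 13.550, F 5.560.
Rounding down: B 8, D 14, G 13, F 5 (total 40).
G receives 13.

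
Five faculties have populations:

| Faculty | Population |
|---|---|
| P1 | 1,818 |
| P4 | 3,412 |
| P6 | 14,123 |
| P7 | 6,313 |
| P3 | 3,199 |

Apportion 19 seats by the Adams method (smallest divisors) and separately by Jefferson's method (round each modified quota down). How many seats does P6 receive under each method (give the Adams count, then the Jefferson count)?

9 and 10

Adams: P1 2, P4 2, P6 9, P7 4, P3 2.
Jefferson: P1 1, P4 2, P6 10, P7 4, P3 2.
P6 gets 9 under Adams and 10 under Jefferson.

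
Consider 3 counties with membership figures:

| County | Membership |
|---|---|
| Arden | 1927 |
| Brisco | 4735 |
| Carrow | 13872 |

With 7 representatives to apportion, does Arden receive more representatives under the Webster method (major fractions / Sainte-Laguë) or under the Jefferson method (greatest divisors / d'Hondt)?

Webster

Webster: Arden 1, Brisco 2, Carrow 4.
Jefferson: Arden 0, Brisco 2, Carrow 5.
Arden gets 1 under Webster and 0 under Jefferson.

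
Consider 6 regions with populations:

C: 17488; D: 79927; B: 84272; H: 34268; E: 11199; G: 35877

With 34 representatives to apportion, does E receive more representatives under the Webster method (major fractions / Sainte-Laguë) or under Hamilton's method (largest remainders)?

Webster: C 2, D 10, B 11, H 5, E 1, G 5.
Hamilton: C 2, D 10, B 11, H 4, E 2, G 5.
E gets 1 under Webster and 2 under Hamilton.

Hamilton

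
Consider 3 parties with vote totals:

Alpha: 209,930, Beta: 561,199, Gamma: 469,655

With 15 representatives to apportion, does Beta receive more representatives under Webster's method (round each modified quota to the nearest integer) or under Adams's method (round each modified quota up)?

Webster

Webster: Alpha 2, Beta 7, Gamma 6.
Adams: Alpha 3, Beta 6, Gamma 6.
Beta gets 7 under Webster and 6 under Adams.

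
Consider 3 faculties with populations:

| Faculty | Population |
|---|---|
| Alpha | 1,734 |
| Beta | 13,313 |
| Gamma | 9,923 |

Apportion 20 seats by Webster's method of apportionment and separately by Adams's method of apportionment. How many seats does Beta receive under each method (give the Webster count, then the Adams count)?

11 and 10

Webster: Alpha 1, Beta 11, Gamma 8.
Adams: Alpha 2, Beta 10, Gamma 8.
Beta gets 11 under Webster and 10 under Adams.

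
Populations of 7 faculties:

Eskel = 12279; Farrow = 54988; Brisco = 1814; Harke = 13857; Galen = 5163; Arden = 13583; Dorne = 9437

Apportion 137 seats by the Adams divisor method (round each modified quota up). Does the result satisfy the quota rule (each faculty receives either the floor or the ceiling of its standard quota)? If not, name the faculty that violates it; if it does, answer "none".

Farrow

Standard quotas: Eskel 15.139, Farrow 67.794, Brisco 2.236, Harke 17.084, Galen 6.365, Arden 16.746, Dorne 11.635.
Adams allocation: Eskel 15, Farrow 66, Brisco 3, Harke 17, Galen 7, Arden 17, Dorne 12.
Farrow has quota 67.794 (lower 67, upper 68) but receives 66 — outside the quota interval.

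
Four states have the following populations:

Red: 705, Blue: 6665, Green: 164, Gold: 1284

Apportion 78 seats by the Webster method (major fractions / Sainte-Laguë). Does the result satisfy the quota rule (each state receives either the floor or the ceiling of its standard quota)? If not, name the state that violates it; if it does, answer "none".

Standard quotas: Red 6.236, Blue 58.956, Green 1.451, Gold 11.358.
Webster allocation: Red 6, Blue 60, Green 1, Gold 11.
Blue has quota 58.956 (lower 58, upper 59) but receives 60 — outside the quota interval.

Blue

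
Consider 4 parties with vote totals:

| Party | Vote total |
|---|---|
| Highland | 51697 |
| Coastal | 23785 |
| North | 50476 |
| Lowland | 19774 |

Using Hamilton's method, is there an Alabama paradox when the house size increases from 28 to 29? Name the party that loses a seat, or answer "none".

At 28 seats: Highland 10, Coastal 4, North 10, Lowland 4.
At 29 seats: Highland 10, Coastal 5, North 10, Lowland 4.
No party's allocation decreased.

none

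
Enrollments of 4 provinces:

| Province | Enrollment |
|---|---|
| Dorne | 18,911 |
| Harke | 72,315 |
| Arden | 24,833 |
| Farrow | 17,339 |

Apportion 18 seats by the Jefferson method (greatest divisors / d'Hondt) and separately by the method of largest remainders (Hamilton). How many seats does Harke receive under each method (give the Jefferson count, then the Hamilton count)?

11 and 10

Jefferson: Dorne 2, Harke 11, Arden 3, Farrow 2.
Hamilton: Dorne 3, Harke 10, Arden 3, Farrow 2.
Harke gets 11 under Jefferson and 10 under Hamilton.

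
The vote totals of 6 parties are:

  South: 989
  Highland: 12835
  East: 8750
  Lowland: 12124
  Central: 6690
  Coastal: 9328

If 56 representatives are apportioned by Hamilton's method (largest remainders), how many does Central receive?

7

Standard divisor: 50716 ÷ 56 ≈ 905.643.
Standard quotas: South 1.0920, Highland 14.1723, East 9.6616, Lowland 13.3872, Central 7.3870, Coastal 10.2999.
Lower quotas: South 1, Highland 14, East 9, Lowland 13, Central 7, Coastal 10 (sum 54, leaving 2 seats).
Remainders in descending order: East 0.6616, Lowland 0.3872, Central 0.3870, Coastal 0.2999, Highland 0.1723, South 0.0920.
Largest remainders: East, Lowland receive the extra seats.
Central receives 7.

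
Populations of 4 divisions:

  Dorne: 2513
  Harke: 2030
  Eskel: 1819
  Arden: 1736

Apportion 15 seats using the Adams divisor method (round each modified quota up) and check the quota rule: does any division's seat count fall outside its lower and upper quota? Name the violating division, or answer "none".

Standard quotas: Dorne 4.655, Harke 3.760, Eskel 3.369, Arden 3.216.
Adams allocation: Dorne 5, Harke 4, Eskel 3, Arden 3.
Every allocation lies between the lower and upper quota.

none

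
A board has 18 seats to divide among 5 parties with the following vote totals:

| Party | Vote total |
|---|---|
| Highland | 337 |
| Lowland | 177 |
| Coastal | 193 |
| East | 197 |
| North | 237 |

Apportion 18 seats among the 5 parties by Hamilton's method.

Highland=5; Lowland=3; Coastal=3; East=3; North=4

The standard divisor is 1141/18 ≈ 63.389.
Standard quotas: Highland 5.316, Lowland 2.792, Coastal 3.045, East 3.108, North 3.739.
Lower quotas: Highland 5, Lowland 2, Coastal 3, East 3, North 3 (sum 16, leaving 2 seats).
Remainders in descending order: Lowland 0.792, North 0.739, Highland 0.316, East 0.108, Coastal 0.045.
Largest remainders: Lowland, North receive the extra seats.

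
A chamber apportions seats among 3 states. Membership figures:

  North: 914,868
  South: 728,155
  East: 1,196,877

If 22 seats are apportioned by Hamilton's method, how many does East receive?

9

The standard divisor is 2839900/22 ≈ 129086.364.
Standard quotas: North 7.0873, South 5.6408, East 9.2719.
Lower quotas: North 7, South 5, East 9 (sum 21, leaving 1 seat).
Remainders in descending order: South 0.6408, East 0.2719, North 0.0873.
Largest remainder: South receives the extra seat.
East receives 9.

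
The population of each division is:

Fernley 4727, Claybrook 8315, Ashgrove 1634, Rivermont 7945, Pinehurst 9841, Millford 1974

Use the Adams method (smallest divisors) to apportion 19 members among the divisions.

Standard divisor 34436/19 ≈ 1812.421; standard quotas: Fernley 2.608, Claybrook 4.588, Ashgrove 0.902, Rivermont 4.384, Pinehurst 5.430, Millford 1.089.
Rounding up gives 3, 5, 1, 5, 6, 2 = 22 seats, so the divisor must be adjusted.
With modified divisor 2030: modified quotas Fernley 2.329, Claybrook 4.096, Ashgrove 0.805, Rivermont 3.914, Pinehurst 4.848, Millford 0.972.
Rounding up: Fernley 3, Claybrook 5, Ashgrove 1, Rivermont 4, Pinehurst 5, Millford 1 (total 19).

Fernley 3; Claybrook 5; Ashgrove 1; Rivermont 4; Pinehurst 5; Millford 1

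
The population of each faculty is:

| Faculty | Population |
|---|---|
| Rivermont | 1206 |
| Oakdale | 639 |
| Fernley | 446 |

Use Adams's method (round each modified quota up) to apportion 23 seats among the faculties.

Rivermont: 12; Oakdale: 6; Fernley: 5

Standard divisor 2291/23 ≈ 99.609; standard quotas: Rivermont 12.107, Oakdale 6.415, Fernley 4.478.
Rounding up gives 13, 7, 5 = 25 seats, so the divisor must be adjusted.
With modified divisor 108: modified quotas Rivermont 11.167, Oakdale 5.917, Fernley 4.130.
Rounding up: Rivermont 12, Oakdale 6, Fernley 5 (total 23).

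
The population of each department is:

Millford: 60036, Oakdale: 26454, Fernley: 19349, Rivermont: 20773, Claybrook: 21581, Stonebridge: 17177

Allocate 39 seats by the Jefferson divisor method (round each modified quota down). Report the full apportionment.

Millford: 15; Oakdale: 6; Fernley: 4; Rivermont: 5; Claybrook: 5; Stonebridge: 4

Standard divisor 165370/39 ≈ 4240.256; standard quotas: Millford 14.159, Oakdale 6.239, Fernley 4.563, Rivermont 4.899, Claybrook 5.090, Stonebridge 4.051.
Rounding down gives 14, 6, 4, 4, 5, 4 = 37 seats, so the divisor must be adjusted.
With modified divisor 3900: modified quotas Millford 15.394, Oakdale 6.783, Fernley 4.961, Rivermont 5.326, Claybrook 5.534, Stonebridge 4.404.
Rounding down: Millford 15, Oakdale 6, Fernley 4, Rivermont 5, Claybrook 5, Stonebridge 4 (total 39).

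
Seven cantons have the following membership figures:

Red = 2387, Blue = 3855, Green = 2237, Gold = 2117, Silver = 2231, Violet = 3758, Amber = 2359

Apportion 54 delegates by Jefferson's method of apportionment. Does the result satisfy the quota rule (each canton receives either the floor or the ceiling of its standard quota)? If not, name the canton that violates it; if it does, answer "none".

Standard quotas: Red 6.804, Blue 10.989, Green 6.377, Gold 6.035, Silver 6.359, Violet 10.712, Amber 6.724.
Jefferson allocation: Red 7, Blue 11, Green 6, Gold 6, Silver 6, Violet 11, Amber 7.
Every allocation lies between the lower and upper quota.

none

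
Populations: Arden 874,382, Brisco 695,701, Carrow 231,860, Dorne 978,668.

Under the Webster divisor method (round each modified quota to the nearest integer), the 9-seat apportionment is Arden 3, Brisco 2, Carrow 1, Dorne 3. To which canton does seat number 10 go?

Dorne

Priority for the next seat is population ÷ (current seats + 0.5).
Priorities: Arden 249823.429, Brisco 278280.400, Carrow 154573.333, Dorne 279619.429.
Highest priority: Dorne.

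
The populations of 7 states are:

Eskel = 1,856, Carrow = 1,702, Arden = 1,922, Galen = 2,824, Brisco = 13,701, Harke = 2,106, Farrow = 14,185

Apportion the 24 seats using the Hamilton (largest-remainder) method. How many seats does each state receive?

Total 38296; standard divisor 38296/24 ≈ 1595.667.
Standard quotas: Eskel 1.1632, Carrow 1.0666, Arden 1.2045, Galen 1.7698, Brisco 8.5864, Harke 1.3198, Farrow 8.8897.
Lower quotas: Eskel 1, Carrow 1, Arden 1, Galen 1, Brisco 8, Harke 1, Farrow 8 (sum 21, leaving 3 seats).
Remainders in descending order: Farrow 0.8897, Galen 0.7698, Brisco 0.5864, Harke 0.3198, Arden 0.2045, Eskel 0.1632, Carrow 0.0666.
Largest remainders: Farrow, Galen, Brisco receive the extra seats.

Eskel=1, Carrow=1, Arden=1, Galen=2, Brisco=9, Harke=1, Farrow=9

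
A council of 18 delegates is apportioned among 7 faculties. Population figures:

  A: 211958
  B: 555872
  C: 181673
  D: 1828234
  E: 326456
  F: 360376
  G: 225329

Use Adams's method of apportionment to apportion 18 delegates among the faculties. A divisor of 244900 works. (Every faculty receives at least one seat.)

With modified divisor 244900: modified quotas A 0.865, B 2.270, C 0.742, D 7.465, E 1.333, F 1.472, G 0.920.
Rounding up: A 1, B 3, C 1, D 8, E 2, F 2, G 1 (total 18).

A 1, B 3, C 1, D 8, E 2, F 2, G 1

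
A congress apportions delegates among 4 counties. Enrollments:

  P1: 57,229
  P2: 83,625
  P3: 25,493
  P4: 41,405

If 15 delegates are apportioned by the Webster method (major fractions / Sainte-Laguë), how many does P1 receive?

4

Standard divisor 207752/15 ≈ 13850.133; standard quotas: P1 4.132, P2 6.038, P3 1.841, P4 2.990.
Rounding to the nearest integer gives P1 4, P2 6, P3 2, P4 3 — total 15, matching the house size, so no adjustment is needed.
P1 receives 4.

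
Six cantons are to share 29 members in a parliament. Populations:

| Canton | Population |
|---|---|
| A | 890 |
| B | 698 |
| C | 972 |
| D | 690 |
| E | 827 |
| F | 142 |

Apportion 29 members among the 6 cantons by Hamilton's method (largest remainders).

A 6; B 5; C 6; D 5; E 6; F 1

The standard divisor is 4219/29 ≈ 145.483.
Standard quotas: A 6.118, B 4.798, C 6.681, D 4.743, E 5.685, F 0.976.
Lower quotas: A 6, B 4, C 6, D 4, E 5, F 0 (sum 25, leaving 4 seats).
Remainders in descending order: F 0.976, B 0.798, D 0.743, E 0.685, C 0.681, A 0.118.
Largest remainders: F, B, D, E receive the extra seats.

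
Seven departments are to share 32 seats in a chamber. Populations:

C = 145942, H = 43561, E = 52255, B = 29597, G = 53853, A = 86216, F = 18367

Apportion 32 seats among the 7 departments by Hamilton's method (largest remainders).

Total 429791; standard divisor 429791/32 ≈ 13430.969.
Standard quotas: C 10.8661, H 3.2433, E 3.8906, B 2.2036, G 4.0096, A 6.4192, F 1.3675.
Lower quotas: C 10, H 3, E 3, B 2, G 4, A 6, F 1 (sum 29, leaving 3 seats).
Remainders in descending order: E 0.8906, C 0.8661, A 0.4192, F 0.3675, H 0.2433, B 0.2036, G 0.0096.
The surplus seats go to E, C, A.

C 11; H 3; E 4; B 2; G 4; A 7; F 1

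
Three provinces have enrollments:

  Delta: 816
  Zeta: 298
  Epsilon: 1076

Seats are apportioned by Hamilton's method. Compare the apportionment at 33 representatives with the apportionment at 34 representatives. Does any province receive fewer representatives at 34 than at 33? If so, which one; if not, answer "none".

At 33 seats: Delta 12, Zeta 5, Epsilon 16.
At 34 seats: Delta 13, Zeta 4, Epsilon 17.
Zeta drops from 5 to 4.

Zeta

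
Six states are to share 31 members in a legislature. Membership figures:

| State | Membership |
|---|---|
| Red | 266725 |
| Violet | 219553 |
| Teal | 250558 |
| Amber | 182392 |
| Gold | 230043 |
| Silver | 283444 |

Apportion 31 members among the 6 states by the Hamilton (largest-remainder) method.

Red=6; Violet=5; Teal=5; Amber=4; Gold=5; Silver=6

Standard divisor: 1432715 ÷ 31 ≈ 46216.613.
Standard quotas: Red 5.7712, Violet 4.7505, Teal 5.4214, Amber 3.9465, Gold 4.9775, Silver 6.1329.
Lower quotas: Red 5, Violet 4, Teal 5, Amber 3, Gold 4, Silver 6 (sum 27, leaving 4 seats).
Remainders in descending order: Gold 0.9775, Amber 0.9465, Red 0.7712, Violet 0.7505, Teal 0.4214, Silver 0.1329.
Largest remainders: Gold, Amber, Red, Violet receive the extra seats.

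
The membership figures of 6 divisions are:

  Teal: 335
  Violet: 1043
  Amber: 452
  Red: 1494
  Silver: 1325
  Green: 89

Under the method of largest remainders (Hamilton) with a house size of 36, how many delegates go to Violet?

8

The standard divisor is 4738/36 ≈ 131.611.
Standard quotas: Teal 2.545, Violet 7.925, Amber 3.434, Red 11.352, Silver 10.068, Green 0.676.
Lower quotas: Teal 2, Violet 7, Amber 3, Red 11, Silver 10, Green 0 (sum 33, leaving 3 seats).
Remainders in descending order: Violet 0.925, Green 0.676, Teal 0.545, Amber 0.434, Red 0.352, Silver 0.068.
The surplus seats go to Violet, Green, Teal.
Violet receives 8.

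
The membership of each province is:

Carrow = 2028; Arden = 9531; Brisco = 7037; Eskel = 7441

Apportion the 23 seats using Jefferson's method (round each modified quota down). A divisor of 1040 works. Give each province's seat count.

Carrow=1, Arden=9, Brisco=6, Eskel=7

With modified divisor 1040: modified quotas Carrow 1.950, Arden 9.164, Brisco 6.766, Eskel 7.155.
Rounding down: Carrow 1, Arden 9, Brisco 6, Eskel 7 (total 23).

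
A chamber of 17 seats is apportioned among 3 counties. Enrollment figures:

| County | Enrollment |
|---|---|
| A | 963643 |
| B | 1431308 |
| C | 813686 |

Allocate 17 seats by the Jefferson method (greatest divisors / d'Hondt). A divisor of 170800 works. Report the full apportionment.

With modified divisor 170800: modified quotas A 5.642, B 8.380, C 4.764.
Rounding down: A 5, B 8, C 4 (total 17).

A=5; B=8; C=4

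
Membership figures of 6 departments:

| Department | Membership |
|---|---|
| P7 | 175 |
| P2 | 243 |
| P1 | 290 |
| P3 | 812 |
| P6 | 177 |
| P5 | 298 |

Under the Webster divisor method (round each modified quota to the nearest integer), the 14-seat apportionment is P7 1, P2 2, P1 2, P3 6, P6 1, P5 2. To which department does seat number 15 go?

P3

Priority for the next seat is population ÷ (current seats + 0.5).
Priorities: P7 116.667, P2 97.200, P1 116.000, P3 124.923, P6 118.000, P5 119.200.
Highest priority: P3.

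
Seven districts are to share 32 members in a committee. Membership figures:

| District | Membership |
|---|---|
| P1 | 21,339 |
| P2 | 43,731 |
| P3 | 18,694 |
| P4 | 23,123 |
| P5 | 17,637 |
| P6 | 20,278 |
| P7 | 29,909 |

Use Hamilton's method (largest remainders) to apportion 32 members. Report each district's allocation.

Total 174711; standard divisor 174711/32 ≈ 5459.719.
Standard quotas: P1 3.9084, P2 8.0098, P3 3.4240, P4 4.2352, P5 3.2304, P6 3.7141, P7 5.4781.
Lower quotas: P1 3, P2 8, P3 3, P4 4, P5 3, P6 3, P7 5 (sum 29, leaving 3 seats).
Remainders in descending order: P1 0.9084, P6 0.7141, P7 0.4781, P3 0.4240, P4 0.2352, P5 0.2304, P2 0.0098.
The surplus seats go to P1, P6, P7.

P1 4, P2 8, P3 3, P4 4, P5 3, P6 4, P7 6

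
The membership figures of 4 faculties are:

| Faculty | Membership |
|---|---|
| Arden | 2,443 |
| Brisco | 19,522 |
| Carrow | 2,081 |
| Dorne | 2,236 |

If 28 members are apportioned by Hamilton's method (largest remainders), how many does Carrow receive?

2

Total 26282; standard divisor 26282/28 ≈ 938.643.
Standard quotas: Arden 2.6027, Brisco 20.7981, Carrow 2.2170, Dorne 2.3822.
Lower quotas: Arden 2, Brisco 20, Carrow 2, Dorne 2 (sum 26, leaving 2 seats).
Remainders in descending order: Brisco 0.7981, Arden 0.6027, Dorne 0.3822, Carrow 0.2170.
The surplus seats go to Brisco, Arden.
Carrow receives 2.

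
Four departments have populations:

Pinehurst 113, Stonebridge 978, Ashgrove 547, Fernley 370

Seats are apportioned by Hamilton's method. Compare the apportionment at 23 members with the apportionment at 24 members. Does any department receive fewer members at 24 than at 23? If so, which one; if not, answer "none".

At 23 seats: Pinehurst 2, Stonebridge 11, Ashgrove 6, Fernley 4.
At 24 seats: Pinehurst 1, Stonebridge 12, Ashgrove 7, Fernley 4.
Pinehurst drops from 2 to 1.

Pinehurst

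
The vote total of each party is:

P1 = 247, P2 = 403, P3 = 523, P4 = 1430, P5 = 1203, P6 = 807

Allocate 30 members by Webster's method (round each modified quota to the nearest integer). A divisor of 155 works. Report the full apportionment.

With modified divisor 155: modified quotas P1 1.594, P2 2.600, P3 3.374, P4 9.226, P5 7.761, P6 5.206.
Rounding to the nearest integer: P1 2, P2 3, P3 3, P4 9, P5 8, P6 5 (total 30).

P1=2; P2=3; P3=3; P4=9; P5=8; P6=5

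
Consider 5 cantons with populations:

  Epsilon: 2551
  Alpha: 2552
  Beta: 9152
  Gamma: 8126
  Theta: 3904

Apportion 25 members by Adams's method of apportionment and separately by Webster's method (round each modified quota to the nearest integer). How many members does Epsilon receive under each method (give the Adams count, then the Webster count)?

3 and 2

Adams: Epsilon 3, Alpha 3, Beta 8, Gamma 7, Theta 4.
Webster: Epsilon 2, Alpha 2, Beta 9, Gamma 8, Theta 4.
Epsilon gets 3 under Adams and 2 under Webster.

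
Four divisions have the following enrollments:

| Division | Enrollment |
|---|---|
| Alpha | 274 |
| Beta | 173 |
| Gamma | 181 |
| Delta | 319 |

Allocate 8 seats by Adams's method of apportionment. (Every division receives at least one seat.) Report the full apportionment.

Standard divisor 947/8 ≈ 118.375; standard quotas: Alpha 2.315, Beta 1.461, Gamma 1.529, Delta 2.695.
Rounding up gives 3, 2, 2, 3 = 10 seats, so the divisor must be adjusted.
With modified divisor 166: modified quotas Alpha 1.651, Beta 1.042, Gamma 1.090, Delta 1.922.
Rounding up: Alpha 2, Beta 2, Gamma 2, Delta 2 (total 8).

Alpha 2; Beta 2; Gamma 2; Delta 2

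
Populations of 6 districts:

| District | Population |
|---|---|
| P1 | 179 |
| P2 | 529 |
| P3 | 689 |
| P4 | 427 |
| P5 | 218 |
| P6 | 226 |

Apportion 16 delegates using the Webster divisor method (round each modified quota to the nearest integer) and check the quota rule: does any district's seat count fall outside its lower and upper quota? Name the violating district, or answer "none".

Standard quotas: P1 1.263, P2 3.732, P3 4.861, P4 3.012, P5 1.538, P6 1.594.
Webster allocation: P1 1, P2 4, P3 5, P4 3, P5 1, P6 2.
Every allocation lies between the lower and upper quota.

none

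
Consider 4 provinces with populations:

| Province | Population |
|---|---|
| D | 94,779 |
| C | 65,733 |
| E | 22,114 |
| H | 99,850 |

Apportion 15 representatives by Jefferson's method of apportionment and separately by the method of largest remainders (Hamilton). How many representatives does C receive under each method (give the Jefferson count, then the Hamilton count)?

Jefferson: D 5, C 3, E 1, H 6.
Hamilton: D 5, C 4, E 1, H 5.
C gets 3 under Jefferson and 4 under Hamilton.

3 and 4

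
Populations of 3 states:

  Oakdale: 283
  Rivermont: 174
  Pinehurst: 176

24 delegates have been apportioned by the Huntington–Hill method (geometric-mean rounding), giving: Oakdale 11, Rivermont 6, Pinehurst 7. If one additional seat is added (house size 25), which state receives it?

Priority for the next seat is population ÷ (√(s·(s+1))).
Priorities: Oakdale 24.632, Rivermont 26.849, Pinehurst 23.519.
Highest priority: Rivermont.

Rivermont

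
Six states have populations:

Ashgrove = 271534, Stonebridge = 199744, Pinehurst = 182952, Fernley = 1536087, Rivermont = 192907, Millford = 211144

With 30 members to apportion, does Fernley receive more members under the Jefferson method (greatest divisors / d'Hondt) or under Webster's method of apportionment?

Jefferson: Ashgrove 3, Stonebridge 2, Pinehurst 2, Fernley 19, Rivermont 2, Millford 2.
Webster: Ashgrove 3, Stonebridge 2, Pinehurst 2, Fernley 18, Rivermont 2, Millford 3.
Fernley gets 19 under Jefferson and 18 under Webster.

Jefferson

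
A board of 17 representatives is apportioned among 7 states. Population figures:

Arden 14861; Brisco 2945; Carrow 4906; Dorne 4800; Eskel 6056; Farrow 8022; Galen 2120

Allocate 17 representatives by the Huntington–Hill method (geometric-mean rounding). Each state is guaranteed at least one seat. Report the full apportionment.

Arden=6, Brisco=1, Carrow=2, Dorne=2, Eskel=2, Farrow=3, Galen=1

With divisor 2593: modified quotas Arden 5.731, Brisco 1.136, Carrow 1.892, Dorne 1.851, Eskel 2.336, Farrow 3.094, Galen 0.818.
Geometric-mean thresholds: Arden √(5·6)=5.477, Brisco √(1·2)=1.414, Carrow √(1·2)=1.414, Dorne √(1·2)=1.414, Eskel √(2·3)=2.449, Farrow √(3·4)=3.464, Galen (min 1).
Each quota rounded against its threshold gives Arden 6, Brisco 1, Carrow 2, Dorne 2, Eskel 2, Farrow 3, Galen 1 (total 17).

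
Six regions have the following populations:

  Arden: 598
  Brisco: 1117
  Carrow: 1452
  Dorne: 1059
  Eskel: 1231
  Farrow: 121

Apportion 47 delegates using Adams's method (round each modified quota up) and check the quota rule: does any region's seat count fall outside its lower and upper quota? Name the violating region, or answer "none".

none

Standard quotas: Arden 5.039, Brisco 9.412, Carrow 12.234, Dorne 8.923, Eskel 10.372, Farrow 1.020.
Adams allocation: Arden 5, Brisco 10, Carrow 12, Dorne 9, Eskel 10, Farrow 1.
Every allocation lies between the lower and upper quota.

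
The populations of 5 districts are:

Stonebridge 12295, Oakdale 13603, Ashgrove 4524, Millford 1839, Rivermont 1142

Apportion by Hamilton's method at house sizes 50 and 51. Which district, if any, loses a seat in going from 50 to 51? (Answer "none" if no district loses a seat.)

At 50 seats: Stonebridge 18, Oakdale 20, Ashgrove 7, Millford 3, Rivermont 2.
At 51 seats: Stonebridge 19, Oakdale 21, Ashgrove 7, Millford 3, Rivermont 1.
Rivermont drops from 2 to 1.

Rivermont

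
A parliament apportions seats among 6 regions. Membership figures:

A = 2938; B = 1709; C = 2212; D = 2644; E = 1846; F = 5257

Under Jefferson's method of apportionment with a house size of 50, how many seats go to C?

Standard divisor 16606/50 ≈ 332.12; standard quotas: A 8.846, B 5.146, C 6.660, D 7.961, E 5.558, F 15.829.
Rounding down gives 8, 5, 6, 7, 5, 15 = 46 seats, so the divisor must be adjusted.
With modified divisor 310: modified quotas A 9.477, B 5.513, C 7.135, D 8.529, E 5.955, F 16.958.
Rounding down: A 9, B 5, C 7, D 8, E 5, F 16 (total 50).
C receives 7.

7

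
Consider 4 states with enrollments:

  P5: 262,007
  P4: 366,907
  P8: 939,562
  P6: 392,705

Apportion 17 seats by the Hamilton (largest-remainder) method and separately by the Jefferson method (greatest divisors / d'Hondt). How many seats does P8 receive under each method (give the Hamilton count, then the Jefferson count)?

8 and 9

Hamilton: P5 2, P4 3, P8 8, P6 4.
Jefferson: P5 2, P4 3, P8 9, P6 3.
P8 gets 8 under Hamilton and 9 under Jefferson.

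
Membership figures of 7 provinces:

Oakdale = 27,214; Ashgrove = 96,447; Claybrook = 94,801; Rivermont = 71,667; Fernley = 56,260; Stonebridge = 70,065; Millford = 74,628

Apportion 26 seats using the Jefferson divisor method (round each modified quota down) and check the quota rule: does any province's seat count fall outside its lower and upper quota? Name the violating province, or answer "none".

none

Standard quotas: Oakdale 1.441, Ashgrove 5.106, Claybrook 5.019, Rivermont 3.794, Fernley 2.979, Stonebridge 3.710, Millford 3.951.
Jefferson allocation: Oakdale 1, Ashgrove 5, Claybrook 5, Rivermont 4, Fernley 3, Stonebridge 4, Millford 4.
Every allocation lies between the lower and upper quota.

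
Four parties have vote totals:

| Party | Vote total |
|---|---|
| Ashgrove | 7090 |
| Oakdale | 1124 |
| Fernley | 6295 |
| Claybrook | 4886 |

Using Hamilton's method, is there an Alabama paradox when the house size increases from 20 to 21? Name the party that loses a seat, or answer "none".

At 20 seats: Ashgrove 7, Oakdale 1, Fernley 7, Claybrook 5.
At 21 seats: Ashgrove 8, Oakdale 1, Fernley 7, Claybrook 5.
No party's allocation decreased.

none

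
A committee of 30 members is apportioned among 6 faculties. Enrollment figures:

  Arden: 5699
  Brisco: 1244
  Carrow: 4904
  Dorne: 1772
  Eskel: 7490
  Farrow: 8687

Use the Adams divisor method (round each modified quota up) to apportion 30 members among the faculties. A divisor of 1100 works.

Arden 6; Brisco 2; Carrow 5; Dorne 2; Eskel 7; Farrow 8

With modified divisor 1100: modified quotas Arden 5.181, Brisco 1.131, Carrow 4.458, Dorne 1.611, Eskel 6.809, Farrow 7.897.
Rounding up: Arden 6, Brisco 2, Carrow 5, Dorne 2, Eskel 7, Farrow 8 (total 30).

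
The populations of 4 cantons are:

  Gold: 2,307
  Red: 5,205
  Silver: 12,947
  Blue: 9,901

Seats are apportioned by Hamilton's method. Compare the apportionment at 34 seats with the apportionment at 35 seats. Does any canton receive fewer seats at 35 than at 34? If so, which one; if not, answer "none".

none

At 34 seats: Gold 3, Red 6, Silver 14, Blue 11.
At 35 seats: Gold 3, Red 6, Silver 15, Blue 11.
No canton's allocation decreased.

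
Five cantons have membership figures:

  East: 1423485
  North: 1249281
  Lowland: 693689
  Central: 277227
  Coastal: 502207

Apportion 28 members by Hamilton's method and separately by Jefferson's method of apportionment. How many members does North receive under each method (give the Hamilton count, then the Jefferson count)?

8 and 9

Hamilton: East 10, North 8, Lowland 5, Central 2, Coastal 3.
Jefferson: East 10, North 9, Lowland 5, Central 1, Coastal 3.
North gets 8 under Hamilton and 9 under Jefferson.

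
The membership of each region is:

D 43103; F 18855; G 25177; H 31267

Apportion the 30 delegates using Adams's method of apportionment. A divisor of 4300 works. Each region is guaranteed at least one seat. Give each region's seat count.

D 11, F 5, G 6, H 8

With modified divisor 4300: modified quotas D 10.024, F 4.385, G 5.855, H 7.271.
Rounding up: D 11, F 5, G 6, H 8 (total 30).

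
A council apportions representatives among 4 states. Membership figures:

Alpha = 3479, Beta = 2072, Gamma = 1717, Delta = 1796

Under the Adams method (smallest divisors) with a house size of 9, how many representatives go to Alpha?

Standard divisor 9064/9 ≈ 1007.111; standard quotas: Alpha 3.454, Beta 2.057, Gamma 1.705, Delta 1.783.
Rounding up gives 4, 3, 2, 2 = 11 seats, so the divisor must be adjusted.
With modified divisor 1400: modified quotas Alpha 2.485, Beta 1.480, Gamma 1.226, Delta 1.283.
Rounding up: Alpha 3, Beta 2, Gamma 2, Delta 2 (total 9).
Alpha receives 3.

3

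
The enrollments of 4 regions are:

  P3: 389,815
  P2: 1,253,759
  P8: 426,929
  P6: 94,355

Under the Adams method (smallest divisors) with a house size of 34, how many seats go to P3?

Standard divisor 2164858/34 ≈ 63672.294; standard quotas: P3 6.122, P2 19.691, P8 6.705, P6 1.482.
Rounding up gives 7, 20, 7, 2 = 36 seats, so the divisor must be adjusted.
With modified divisor 67800: modified quotas P3 5.749, P2 18.492, P8 6.297, P6 1.392.
Rounding up: P3 6, P2 19, P8 7, P6 2 (total 34).
P3 receives 6.

6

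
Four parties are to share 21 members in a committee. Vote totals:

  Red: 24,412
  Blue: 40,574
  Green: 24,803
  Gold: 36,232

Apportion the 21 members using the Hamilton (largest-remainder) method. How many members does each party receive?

The standard divisor is 126021/21 = 6001.
Standard quotas: Red 4.0680, Blue 6.7612, Green 4.1331, Gold 6.0377.
Lower quotas: Red 4, Blue 6, Green 4, Gold 6 (sum 20, leaving 1 seat).
Remainders in descending order: Blue 0.7612, Green 0.1331, Red 0.0680, Gold 0.0377.
Largest remainder: Blue receives the extra seat.

Red: 4; Blue: 7; Green: 4; Gold: 6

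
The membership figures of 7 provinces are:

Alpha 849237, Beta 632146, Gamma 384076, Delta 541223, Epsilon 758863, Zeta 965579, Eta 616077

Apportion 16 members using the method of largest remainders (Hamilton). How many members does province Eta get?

2

The standard divisor is 4747201/16 ≈ 296700.062.
Standard quotas: Alpha 2.8623, Beta 2.1306, Gamma 1.2945, Delta 1.8241, Epsilon 2.5577, Zeta 3.2544, Eta 2.0764.
Lower quotas: Alpha 2, Beta 2, Gamma 1, Delta 1, Epsilon 2, Zeta 3, Eta 2 (sum 13, leaving 3 seats).
Remainders in descending order: Alpha 0.8623, Delta 0.8241, Epsilon 0.5577, Gamma 0.2945, Zeta 0.2544, Beta 0.1306, Eta 0.0764.
Largest remainders: Alpha, Delta, Epsilon receive the extra seats.
Eta receives 2.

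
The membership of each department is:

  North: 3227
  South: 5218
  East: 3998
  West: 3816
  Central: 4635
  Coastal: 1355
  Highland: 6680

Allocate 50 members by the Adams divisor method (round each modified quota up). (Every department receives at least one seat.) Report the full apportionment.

North=6, South=9, East=7, West=6, Central=8, Coastal=3, Highland=11

Standard divisor 28929/50 ≈ 578.58; standard quotas: North 5.577, South 9.019, East 6.910, West 6.595, Central 8.011, Coastal 2.342, Highland 11.546.
Rounding up gives 6, 10, 7, 7, 9, 3, 12 = 54 seats, so the divisor must be adjusted.
With modified divisor 640: modified quotas North 5.042, South 8.153, East 6.247, West 5.963, Central 7.242, Coastal 2.117, Highland 10.438.
Rounding up: North 6, South 9, East 7, West 6, Central 8, Coastal 3, Highland 11 (total 50).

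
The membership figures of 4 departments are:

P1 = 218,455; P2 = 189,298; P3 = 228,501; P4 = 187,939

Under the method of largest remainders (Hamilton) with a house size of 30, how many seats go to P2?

7

Standard divisor: 824193 ÷ 30 ≈ 27473.1.
Standard quotas: P1 7.9516, P2 6.8903, P3 8.3173, P4 6.8408.
Lower quotas: P1 7, P2 6, P3 8, P4 6 (sum 27, leaving 3 seats).
Remainders in descending order: P1 0.9516, P2 0.8903, P4 0.8408, P3 0.3173.
Largest remainders: P1, P2, P4 receive the extra seats.
P2 receives 7.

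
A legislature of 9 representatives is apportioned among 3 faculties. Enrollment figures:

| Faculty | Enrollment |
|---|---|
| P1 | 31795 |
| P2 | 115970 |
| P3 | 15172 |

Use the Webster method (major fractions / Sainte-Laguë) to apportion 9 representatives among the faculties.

P1 2, P2 6, P3 1

Standard divisor 162937/9 ≈ 18104.111; standard quotas: P1 1.756, P2 6.406, P3 0.838.
Rounding to the nearest integer gives P1 2, P2 6, P3 1 — total 9, matching the house size, so no adjustment is needed.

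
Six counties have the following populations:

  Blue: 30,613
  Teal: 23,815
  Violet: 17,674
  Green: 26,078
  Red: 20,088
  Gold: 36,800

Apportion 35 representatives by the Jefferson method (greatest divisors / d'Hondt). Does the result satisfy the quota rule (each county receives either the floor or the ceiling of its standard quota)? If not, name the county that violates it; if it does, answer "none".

Standard quotas: Blue 6.910, Teal 5.375, Violet 3.989, Green 5.886, Red 4.534, Gold 8.306.
Jefferson allocation: Blue 7, Teal 5, Violet 4, Green 6, Red 4, Gold 9.
Every allocation lies between the lower and upper quota.

none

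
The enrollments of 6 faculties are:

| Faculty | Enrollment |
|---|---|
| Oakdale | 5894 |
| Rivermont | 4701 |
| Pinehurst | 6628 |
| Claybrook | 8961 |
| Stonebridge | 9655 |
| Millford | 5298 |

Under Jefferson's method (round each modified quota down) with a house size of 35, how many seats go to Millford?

4

Standard divisor 41137/35 ≈ 1175.343; standard quotas: Oakdale 5.015, Rivermont 4.000, Pinehurst 5.639, Claybrook 7.624, Stonebridge 8.215, Millford 4.508.
Rounding down gives 5, 3, 5, 7, 8, 4 = 32 seats, so the divisor must be adjusted.
With modified divisor 1100: modified quotas Oakdale 5.358, Rivermont 4.274, Pinehurst 6.025, Claybrook 8.146, Stonebridge 8.777, Millford 4.816.
Rounding down: Oakdale 5, Rivermont 4, Pinehurst 6, Claybrook 8, Stonebridge 8, Millford 4 (total 35).
Millford receives 4.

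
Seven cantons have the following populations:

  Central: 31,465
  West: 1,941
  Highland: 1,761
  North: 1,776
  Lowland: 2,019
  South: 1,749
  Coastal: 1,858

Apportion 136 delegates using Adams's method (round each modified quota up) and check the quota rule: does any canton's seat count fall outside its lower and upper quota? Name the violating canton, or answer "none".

Central

Standard quotas: Central 100.525, West 6.201, Highland 5.626, North 5.674, Lowland 6.450, South 5.588, Coastal 5.936.
Adams allocation: Central 98, West 7, Highland 6, North 6, Lowland 7, South 6, Coastal 6.
Central has quota 100.525 (lower 100, upper 101) but receives 98 — outside the quota interval.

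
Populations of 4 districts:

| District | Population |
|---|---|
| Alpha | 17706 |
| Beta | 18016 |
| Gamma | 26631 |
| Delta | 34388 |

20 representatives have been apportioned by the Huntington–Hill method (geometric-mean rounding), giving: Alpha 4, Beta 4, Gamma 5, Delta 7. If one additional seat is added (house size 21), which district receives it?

Priority for the next seat is population ÷ (√(s·(s+1))).
Priorities: Alpha 3959.182, Beta 4028.500, Gamma 4862.133, Delta 4595.290.
Highest priority: Gamma.

Gamma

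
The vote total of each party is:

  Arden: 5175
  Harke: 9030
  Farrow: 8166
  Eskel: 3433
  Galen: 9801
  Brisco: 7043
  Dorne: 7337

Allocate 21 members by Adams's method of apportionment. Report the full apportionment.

Standard divisor 49985/21 ≈ 2380.238; standard quotas: Arden 2.174, Harke 3.794, Farrow 3.431, Eskel 1.442, Galen 4.118, Brisco 2.959, Dorne 3.082.
Rounding up gives 3, 4, 4, 2, 5, 3, 4 = 25 seats, so the divisor must be adjusted.
With modified divisor 2900: modified quotas Arden 1.784, Harke 3.114, Farrow 2.816, Eskel 1.184, Galen 3.380, Brisco 2.429, Dorne 2.530.
Rounding up: Arden 2, Harke 4, Farrow 3, Eskel 2, Galen 4, Brisco 3, Dorne 3 (total 21).

Arden 2, Harke 4, Farrow 3, Eskel 2, Galen 4, Brisco 3, Dorne 3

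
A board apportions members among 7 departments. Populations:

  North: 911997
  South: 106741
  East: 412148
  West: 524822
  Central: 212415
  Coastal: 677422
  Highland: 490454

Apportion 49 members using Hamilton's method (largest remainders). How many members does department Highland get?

7

The standard divisor is 3335999/49 ≈ 68081.612.
Standard quotas: North 13.3956, South 1.5678, East 6.0537, West 7.7087, Central 3.1200, Coastal 9.9501, Highland 7.2039.
Lower quotas: North 13, South 1, East 6, West 7, Central 3, Coastal 9, Highland 7 (sum 46, leaving 3 seats).
Remainders in descending order: Coastal 0.9501, West 0.7087, South 0.5678, North 0.3956, Highland 0.2039, Central 0.1200, East 0.0537.
The surplus seats go to Coastal, West, South.
Highland receives 7.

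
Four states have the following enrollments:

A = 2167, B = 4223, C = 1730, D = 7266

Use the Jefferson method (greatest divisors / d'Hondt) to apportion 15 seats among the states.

A 2, B 4, C 1, D 8

Standard divisor 15386/15 ≈ 1025.733; standard quotas: A 2.113, B 4.117, C 1.687, D 7.084.
Rounding down gives 2, 4, 1, 7 = 14 seats, so the divisor must be adjusted.
With modified divisor 900: modified quotas A 2.408, B 4.692, C 1.922, D 8.073.
Rounding down: A 2, B 4, C 1, D 8 (total 15).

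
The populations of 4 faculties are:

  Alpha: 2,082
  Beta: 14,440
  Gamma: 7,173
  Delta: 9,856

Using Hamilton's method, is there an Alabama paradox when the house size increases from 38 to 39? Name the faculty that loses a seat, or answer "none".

At 38 seats: Alpha 3, Beta 16, Gamma 8, Delta 11.
At 39 seats: Alpha 2, Beta 17, Gamma 8, Delta 12.
Alpha drops from 3 to 2.

Alpha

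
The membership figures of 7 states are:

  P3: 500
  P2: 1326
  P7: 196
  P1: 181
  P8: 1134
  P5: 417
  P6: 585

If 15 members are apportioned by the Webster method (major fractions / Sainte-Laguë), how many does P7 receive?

1

Standard divisor 4339/15 ≈ 289.267; standard quotas: P3 1.729, P2 4.584, P7 0.678, P1 0.626, P8 3.920, P5 1.442, P6 2.022.
Rounding to the nearest integer gives 2, 5, 1, 1, 4, 1, 2 = 16 seats, so the divisor must be adjusted.
With modified divisor 300: modified quotas P3 1.667, P2 4.420, P7 0.653, P1 0.603, P8 3.780, P5 1.390, P6 1.950.
Rounding to the nearest integer: P3 2, P2 4, P7 1, P1 1, P8 4, P5 1, P6 2 (total 15).
P7 receives 1.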